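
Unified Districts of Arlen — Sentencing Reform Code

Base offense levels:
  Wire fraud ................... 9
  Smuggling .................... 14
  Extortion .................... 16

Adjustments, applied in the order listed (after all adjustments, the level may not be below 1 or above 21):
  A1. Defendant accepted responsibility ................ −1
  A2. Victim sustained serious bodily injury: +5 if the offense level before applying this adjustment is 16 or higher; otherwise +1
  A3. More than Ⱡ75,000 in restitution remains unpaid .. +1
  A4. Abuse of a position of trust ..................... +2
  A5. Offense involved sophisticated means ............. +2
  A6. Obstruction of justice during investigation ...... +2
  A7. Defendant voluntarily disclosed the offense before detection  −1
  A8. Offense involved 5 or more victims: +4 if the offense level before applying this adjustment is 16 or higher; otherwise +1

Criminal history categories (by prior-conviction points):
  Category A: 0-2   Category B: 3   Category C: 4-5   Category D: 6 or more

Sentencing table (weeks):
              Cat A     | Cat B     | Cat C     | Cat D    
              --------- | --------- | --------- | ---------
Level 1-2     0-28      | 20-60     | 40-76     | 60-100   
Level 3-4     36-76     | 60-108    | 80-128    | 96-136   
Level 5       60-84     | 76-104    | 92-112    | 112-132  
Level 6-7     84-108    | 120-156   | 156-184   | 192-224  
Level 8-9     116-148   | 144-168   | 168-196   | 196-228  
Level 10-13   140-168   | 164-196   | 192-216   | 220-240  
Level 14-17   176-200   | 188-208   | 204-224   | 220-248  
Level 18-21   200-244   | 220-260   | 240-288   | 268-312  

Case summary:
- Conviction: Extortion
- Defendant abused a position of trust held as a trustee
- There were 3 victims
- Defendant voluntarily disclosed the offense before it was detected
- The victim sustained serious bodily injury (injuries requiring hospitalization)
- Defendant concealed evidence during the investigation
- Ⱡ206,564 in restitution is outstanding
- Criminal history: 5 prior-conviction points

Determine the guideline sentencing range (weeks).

Base offense level for extortion: 16.
A2 applies (level before this adjustment is 16 ≥ 16, so +5): 16 + 5 = 21.
A3 applies: 21 + 1 = 22.
A4 applies: 22 + 2 = 24.
A5 does not apply.
A6 applies: 24 + 2 = 26.
A7 applies: 26 − 1 = 25.
Level 25 exceeds the maximum of 21; capped at 21.
Final offense level: 21.
Criminal history: 5 prior points → Category C (4-5).
Level 21 falls in the 18-21 band.
Grid: Level 18-21 × Category C = 240-288 weeks.

240-288 weeks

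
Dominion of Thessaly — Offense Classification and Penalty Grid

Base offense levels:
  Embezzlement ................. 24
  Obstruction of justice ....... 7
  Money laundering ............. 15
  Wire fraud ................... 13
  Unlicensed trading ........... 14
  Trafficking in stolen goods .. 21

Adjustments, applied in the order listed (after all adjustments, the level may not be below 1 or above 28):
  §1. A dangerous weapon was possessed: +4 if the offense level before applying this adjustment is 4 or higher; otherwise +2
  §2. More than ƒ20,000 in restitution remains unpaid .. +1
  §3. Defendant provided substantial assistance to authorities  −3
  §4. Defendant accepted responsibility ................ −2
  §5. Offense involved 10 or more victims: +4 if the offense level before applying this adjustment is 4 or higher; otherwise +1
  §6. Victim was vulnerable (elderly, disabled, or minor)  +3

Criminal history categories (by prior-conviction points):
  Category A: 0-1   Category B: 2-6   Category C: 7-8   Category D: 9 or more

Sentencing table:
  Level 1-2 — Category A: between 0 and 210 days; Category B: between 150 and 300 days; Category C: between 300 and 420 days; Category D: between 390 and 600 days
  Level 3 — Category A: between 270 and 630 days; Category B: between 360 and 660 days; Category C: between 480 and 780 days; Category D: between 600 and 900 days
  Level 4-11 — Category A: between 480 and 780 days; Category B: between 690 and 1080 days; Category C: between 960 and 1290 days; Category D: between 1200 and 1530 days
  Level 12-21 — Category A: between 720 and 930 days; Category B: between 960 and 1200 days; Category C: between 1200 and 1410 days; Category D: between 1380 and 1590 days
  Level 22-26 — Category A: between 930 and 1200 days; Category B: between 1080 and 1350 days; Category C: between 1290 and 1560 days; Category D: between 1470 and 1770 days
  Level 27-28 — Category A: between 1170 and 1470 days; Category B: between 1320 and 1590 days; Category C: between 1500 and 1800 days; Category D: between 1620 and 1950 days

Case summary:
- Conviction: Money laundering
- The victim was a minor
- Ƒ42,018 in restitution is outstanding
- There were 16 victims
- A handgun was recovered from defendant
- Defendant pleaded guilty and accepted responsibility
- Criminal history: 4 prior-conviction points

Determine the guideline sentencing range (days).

Base offense level for money laundering: 15.
§1 applies (level before this adjustment is 15 ≥ 4, so +4): 15 + 4 = 19.
§2 applies: 19 + 1 = 20.
§4 applies: 20 − 2 = 18.
§5 applies (level before this adjustment is 18 ≥ 4, so +4): 18 + 4 = 22.
§6 applies: 22 + 3 = 25.
Final offense level: 25.
Criminal history: 4 prior points → Category B (2-6).
Level 25 falls in the 22-26 band.
Grid: Level 22-26 × Category B = 1080-1350 days.

1080-1350 days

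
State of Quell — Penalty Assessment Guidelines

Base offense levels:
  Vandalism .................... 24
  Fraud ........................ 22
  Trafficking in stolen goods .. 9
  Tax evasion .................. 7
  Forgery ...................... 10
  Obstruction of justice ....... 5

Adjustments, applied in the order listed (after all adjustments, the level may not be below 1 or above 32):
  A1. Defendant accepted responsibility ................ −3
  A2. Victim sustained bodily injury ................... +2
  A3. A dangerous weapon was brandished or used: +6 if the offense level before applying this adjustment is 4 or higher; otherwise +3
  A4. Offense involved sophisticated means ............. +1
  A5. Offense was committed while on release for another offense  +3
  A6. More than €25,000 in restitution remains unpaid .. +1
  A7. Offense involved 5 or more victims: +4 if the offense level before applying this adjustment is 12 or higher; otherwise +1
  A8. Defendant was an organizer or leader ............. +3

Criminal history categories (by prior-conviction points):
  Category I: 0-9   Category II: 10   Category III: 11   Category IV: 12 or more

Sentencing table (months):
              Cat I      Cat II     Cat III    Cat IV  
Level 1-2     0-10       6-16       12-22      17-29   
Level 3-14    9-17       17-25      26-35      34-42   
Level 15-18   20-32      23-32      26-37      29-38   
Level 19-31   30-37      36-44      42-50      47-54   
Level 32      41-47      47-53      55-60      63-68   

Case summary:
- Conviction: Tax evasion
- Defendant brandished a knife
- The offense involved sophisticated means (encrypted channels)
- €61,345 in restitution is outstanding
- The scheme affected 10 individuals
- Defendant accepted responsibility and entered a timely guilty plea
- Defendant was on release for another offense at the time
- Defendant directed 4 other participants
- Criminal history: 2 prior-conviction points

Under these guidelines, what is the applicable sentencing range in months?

30-37 months

Base offense level for tax evasion: 7.
A1 applies: 7 − 3 = 4.
A2 does not apply.
A3 applies (level before this adjustment is 4 ≥ 4, so +6): 4 + 6 = 10.
A4 applies: 10 + 1 = 11.
A5 applies: 11 + 3 = 14.
A6 applies: 14 + 1 = 15.
A7 applies (level before this adjustment is 15 ≥ 12, so +4): 15 + 4 = 19.
A8 applies: 19 + 3 = 22.
Final offense level: 22.
Criminal history: 2 prior points → Category I (0-9).
Level 22 falls in the 19-31 band.
Grid: Level 19-31 × Category I = 30-37 months.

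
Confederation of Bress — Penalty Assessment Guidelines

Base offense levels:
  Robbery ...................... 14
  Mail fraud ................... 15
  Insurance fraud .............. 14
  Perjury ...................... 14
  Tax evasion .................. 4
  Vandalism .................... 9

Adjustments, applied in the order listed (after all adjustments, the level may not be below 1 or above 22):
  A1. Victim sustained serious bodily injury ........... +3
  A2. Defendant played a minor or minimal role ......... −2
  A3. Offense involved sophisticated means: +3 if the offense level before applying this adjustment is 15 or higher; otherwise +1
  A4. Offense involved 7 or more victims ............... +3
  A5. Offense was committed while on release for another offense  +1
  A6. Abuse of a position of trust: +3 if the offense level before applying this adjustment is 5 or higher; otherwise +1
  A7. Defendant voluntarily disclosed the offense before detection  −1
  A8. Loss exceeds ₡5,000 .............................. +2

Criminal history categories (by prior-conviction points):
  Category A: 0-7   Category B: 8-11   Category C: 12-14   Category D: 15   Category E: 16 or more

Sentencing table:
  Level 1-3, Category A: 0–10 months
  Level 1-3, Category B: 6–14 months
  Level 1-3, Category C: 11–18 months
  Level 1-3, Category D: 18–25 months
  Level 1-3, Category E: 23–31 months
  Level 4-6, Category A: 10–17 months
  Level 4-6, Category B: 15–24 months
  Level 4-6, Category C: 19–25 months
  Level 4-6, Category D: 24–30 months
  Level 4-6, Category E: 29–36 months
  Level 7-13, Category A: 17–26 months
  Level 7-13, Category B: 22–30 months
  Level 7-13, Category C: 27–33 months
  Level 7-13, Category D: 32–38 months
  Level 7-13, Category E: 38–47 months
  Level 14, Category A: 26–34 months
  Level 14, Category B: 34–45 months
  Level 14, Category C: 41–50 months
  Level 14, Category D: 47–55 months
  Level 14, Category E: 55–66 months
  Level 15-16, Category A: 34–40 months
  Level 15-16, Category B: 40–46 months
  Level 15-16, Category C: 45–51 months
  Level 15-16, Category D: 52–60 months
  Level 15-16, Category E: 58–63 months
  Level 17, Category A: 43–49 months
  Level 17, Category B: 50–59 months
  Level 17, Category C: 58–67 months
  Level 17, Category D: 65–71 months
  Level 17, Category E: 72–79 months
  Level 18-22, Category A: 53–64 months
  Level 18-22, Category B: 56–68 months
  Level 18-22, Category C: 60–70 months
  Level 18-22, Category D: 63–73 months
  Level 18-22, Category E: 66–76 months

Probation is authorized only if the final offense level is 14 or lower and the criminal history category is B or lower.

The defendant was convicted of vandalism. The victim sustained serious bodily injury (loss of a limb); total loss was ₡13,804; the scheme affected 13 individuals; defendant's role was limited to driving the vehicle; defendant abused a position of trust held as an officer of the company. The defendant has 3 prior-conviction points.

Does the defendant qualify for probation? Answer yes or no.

No

Base offense level for vandalism: 9.
A1 applies: 9 + 3 = 12.
A2 applies: 12 − 2 = 10.
A4 applies: 10 + 3 = 13.
A6 applies (level before this adjustment is 13 ≥ 5, so +3): 13 + 3 = 16.
A7 does not apply.
A8 applies: 16 + 2 = 18.
Final offense level: 18.
Criminal history: 3 prior points → Category A (0-7).
Level 18 falls in the 18-22 band.
Grid: Level 18-22 × Category A = 53-64 months.
Probation check: level 18 > 14 and category A ≤ B → not eligible.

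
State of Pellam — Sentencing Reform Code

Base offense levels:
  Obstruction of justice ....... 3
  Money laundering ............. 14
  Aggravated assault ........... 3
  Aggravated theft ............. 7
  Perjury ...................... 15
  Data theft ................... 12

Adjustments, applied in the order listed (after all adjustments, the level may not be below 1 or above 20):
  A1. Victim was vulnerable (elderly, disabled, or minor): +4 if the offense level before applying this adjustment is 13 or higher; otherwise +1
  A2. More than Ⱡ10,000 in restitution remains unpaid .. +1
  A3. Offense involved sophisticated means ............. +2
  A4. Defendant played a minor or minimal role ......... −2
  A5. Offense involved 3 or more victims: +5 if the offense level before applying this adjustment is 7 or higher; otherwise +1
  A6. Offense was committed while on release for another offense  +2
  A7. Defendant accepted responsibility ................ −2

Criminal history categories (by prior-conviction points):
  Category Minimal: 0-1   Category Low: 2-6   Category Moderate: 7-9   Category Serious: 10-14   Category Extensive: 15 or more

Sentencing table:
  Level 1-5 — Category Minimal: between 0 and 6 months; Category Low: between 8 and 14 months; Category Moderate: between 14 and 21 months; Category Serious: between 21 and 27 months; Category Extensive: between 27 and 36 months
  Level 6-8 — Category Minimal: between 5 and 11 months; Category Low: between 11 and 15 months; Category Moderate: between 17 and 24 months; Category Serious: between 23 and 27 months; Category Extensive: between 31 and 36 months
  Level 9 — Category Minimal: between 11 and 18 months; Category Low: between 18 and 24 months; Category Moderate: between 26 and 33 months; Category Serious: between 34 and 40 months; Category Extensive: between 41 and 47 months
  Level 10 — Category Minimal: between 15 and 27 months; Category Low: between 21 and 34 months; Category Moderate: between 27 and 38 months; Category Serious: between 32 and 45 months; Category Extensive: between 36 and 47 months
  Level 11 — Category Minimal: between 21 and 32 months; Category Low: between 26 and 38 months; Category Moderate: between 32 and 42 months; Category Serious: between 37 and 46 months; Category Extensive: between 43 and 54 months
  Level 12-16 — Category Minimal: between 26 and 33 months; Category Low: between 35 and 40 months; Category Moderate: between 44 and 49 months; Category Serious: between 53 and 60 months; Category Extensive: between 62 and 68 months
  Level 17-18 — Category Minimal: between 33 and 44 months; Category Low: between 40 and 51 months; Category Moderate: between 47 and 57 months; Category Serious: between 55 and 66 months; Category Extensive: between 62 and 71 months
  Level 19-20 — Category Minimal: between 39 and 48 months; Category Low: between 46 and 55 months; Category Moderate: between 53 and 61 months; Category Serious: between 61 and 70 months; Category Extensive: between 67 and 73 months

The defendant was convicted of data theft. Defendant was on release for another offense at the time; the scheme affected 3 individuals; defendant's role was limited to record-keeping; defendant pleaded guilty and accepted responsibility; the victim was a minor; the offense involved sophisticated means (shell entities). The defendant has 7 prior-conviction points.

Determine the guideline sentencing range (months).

Base offense level for data theft: 12.
A1 applies (level before this adjustment is 12 < 13, so +1): 12 + 1 = 13.
A3 applies: 13 + 2 = 15.
A4 applies: 15 − 2 = 13.
A5 applies (level before this adjustment is 13 ≥ 7, so +5): 13 + 5 = 18.
A6 applies: 18 + 2 = 20.
A7 applies: 20 − 2 = 18.
Final offense level: 18.
Criminal history: 7 prior points → Category Moderate (7-9).
Level 18 falls in the 17-18 band.
Grid: Level 17-18 × Category Moderate = 47-57 months.

47-57 months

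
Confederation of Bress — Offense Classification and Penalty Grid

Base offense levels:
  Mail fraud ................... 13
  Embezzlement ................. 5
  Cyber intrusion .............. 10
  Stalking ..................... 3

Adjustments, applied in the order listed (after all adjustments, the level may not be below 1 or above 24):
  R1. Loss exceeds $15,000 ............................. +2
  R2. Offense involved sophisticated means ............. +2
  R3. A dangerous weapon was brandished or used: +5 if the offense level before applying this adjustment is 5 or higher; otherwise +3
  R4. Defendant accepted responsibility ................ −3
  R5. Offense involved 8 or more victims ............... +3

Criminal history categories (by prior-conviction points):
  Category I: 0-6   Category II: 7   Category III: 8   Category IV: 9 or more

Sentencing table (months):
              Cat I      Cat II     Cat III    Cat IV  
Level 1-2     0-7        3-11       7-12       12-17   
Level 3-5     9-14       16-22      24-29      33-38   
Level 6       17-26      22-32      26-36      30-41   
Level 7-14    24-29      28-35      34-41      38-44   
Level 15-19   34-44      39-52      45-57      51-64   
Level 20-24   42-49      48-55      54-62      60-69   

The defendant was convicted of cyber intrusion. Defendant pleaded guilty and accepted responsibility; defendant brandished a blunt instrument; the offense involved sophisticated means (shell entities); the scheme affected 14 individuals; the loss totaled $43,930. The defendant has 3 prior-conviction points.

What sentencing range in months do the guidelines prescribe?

Base offense level for cyber intrusion: 10.
R1 applies: 10 + 2 = 12.
R2 applies: 12 + 2 = 14.
R3 applies (level before this adjustment is 14 ≥ 5, so +5): 14 + 5 = 19.
R4 applies: 19 − 3 = 16.
R5 applies: 16 + 3 = 19.
Final offense level: 19.
Criminal history: 3 prior points → Category I (0-6).
Level 19 falls in the 15-19 band.
Grid: Level 15-19 × Category I = 34-44 months.

34-44 months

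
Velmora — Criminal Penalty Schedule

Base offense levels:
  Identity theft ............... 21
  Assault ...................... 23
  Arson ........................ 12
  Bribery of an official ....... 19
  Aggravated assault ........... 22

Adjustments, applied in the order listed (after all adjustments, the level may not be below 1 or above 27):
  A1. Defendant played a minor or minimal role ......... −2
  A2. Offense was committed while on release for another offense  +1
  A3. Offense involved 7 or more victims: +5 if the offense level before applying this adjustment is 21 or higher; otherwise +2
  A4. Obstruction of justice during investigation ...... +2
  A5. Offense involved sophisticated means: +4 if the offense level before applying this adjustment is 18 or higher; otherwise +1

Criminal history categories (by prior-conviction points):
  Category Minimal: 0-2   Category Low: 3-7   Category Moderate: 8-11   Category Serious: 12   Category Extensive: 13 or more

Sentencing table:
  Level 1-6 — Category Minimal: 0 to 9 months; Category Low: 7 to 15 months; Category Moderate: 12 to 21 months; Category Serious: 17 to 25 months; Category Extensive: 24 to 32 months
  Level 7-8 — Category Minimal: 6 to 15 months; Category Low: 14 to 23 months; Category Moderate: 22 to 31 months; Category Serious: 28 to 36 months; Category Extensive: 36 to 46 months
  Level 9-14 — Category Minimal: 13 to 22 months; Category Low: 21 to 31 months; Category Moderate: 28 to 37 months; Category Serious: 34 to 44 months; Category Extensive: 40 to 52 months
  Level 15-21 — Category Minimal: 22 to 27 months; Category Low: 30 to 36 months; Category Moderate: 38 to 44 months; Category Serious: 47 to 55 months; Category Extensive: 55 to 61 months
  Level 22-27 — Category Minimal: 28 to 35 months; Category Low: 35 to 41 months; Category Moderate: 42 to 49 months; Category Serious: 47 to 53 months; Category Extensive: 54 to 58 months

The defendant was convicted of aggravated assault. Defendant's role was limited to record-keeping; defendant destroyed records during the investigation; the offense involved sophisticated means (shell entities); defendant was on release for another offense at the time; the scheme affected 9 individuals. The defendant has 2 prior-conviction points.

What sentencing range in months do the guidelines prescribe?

Base offense level for aggravated assault: 22.
A1 applies: 22 − 2 = 20.
A2 applies: 20 + 1 = 21.
A3 applies (level before this adjustment is 21 ≥ 21, so +5): 21 + 5 = 26.
A4 applies: 26 + 2 = 28.
A5 applies (level before this adjustment is 28 ≥ 18, so +4): 28 + 4 = 32.
Level 32 exceeds the maximum of 27; capped at 27.
Final offense level: 27.
Criminal history: 2 prior points → Category Minimal (0-2).
Level 27 falls in the 22-27 band.
Grid: Level 22-27 × Category Minimal = 28-35 months.

28-35 months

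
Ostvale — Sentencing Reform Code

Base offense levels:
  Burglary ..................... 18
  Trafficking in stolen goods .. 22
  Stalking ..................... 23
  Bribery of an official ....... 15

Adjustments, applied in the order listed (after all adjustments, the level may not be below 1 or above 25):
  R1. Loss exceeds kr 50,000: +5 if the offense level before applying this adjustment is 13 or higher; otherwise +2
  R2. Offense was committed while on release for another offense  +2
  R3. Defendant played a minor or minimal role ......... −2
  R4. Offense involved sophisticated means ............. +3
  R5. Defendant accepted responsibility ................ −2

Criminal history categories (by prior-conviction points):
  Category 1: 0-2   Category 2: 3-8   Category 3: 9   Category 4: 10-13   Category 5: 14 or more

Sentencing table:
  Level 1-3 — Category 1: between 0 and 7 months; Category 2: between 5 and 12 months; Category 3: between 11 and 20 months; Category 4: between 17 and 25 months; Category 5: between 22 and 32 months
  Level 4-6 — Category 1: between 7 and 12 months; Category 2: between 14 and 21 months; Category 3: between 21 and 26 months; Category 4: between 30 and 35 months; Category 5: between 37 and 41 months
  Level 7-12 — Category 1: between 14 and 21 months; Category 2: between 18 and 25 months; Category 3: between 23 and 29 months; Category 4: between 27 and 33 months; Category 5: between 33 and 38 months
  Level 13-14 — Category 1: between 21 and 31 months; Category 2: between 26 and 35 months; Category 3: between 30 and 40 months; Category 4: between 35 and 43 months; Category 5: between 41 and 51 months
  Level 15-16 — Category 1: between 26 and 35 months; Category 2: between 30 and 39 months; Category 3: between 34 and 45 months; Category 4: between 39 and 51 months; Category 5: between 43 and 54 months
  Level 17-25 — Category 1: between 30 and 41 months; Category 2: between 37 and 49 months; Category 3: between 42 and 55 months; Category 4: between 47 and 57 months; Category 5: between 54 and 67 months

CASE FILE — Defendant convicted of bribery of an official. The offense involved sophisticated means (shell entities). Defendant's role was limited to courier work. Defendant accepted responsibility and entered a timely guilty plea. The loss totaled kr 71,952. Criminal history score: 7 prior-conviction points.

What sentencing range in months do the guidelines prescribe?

37-49 months

Base offense level for bribery of an official: 15.
R1 applies (level before this adjustment is 15 ≥ 13, so +5): 15 + 5 = 20.
R2 does not apply.
R3 applies: 20 − 2 = 18.
R4 applies: 18 + 3 = 21.
R5 applies: 21 − 2 = 19.
Final offense level: 19.
Criminal history: 7 prior points → Category 2 (3-8).
Level 19 falls in the 17-25 band.
Grid: Level 17-25 × Category 2 = 37-49 months.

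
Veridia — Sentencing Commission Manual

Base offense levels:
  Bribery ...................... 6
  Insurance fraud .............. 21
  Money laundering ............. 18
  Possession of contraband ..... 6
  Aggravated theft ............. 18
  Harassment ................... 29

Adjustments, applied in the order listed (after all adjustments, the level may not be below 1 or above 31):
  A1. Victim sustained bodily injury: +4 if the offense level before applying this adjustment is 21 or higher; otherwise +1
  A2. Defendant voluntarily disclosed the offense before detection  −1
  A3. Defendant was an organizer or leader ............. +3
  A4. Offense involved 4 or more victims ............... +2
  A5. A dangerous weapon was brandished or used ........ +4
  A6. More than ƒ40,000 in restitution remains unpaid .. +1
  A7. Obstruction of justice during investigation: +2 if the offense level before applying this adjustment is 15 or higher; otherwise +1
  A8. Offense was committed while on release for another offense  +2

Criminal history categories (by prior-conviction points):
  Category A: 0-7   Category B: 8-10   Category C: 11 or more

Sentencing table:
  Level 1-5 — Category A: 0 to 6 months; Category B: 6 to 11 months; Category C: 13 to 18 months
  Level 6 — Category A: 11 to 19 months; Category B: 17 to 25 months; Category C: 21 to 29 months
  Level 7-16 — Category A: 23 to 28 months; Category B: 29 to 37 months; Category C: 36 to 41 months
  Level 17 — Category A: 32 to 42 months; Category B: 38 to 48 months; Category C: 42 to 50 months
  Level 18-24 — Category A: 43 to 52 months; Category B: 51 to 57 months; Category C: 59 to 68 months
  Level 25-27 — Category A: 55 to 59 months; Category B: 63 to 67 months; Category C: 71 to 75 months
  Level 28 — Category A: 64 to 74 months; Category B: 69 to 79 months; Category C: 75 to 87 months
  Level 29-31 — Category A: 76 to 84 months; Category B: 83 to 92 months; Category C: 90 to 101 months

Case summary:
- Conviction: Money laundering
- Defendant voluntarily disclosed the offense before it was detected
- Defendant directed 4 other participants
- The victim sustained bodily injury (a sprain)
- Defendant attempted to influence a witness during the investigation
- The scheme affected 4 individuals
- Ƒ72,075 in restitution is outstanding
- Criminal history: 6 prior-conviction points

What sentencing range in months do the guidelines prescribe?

Base offense level for money laundering: 18.
A1 applies (level before this adjustment is 18 < 21, so +1): 18 + 1 = 19.
A2 applies: 19 − 1 = 18.
A3 applies: 18 + 3 = 21.
A4 applies: 21 + 2 = 23.
A5 does not apply.
A6 applies: 23 + 1 = 24.
A7 applies (level before this adjustment is 24 ≥ 15, so +2): 24 + 2 = 26.
A8 does not apply.
Final offense level: 26.
Criminal history: 6 prior points → Category A (0-7).
Level 26 falls in the 25-27 band.
Grid: Level 25-27 × Category A = 55-59 months.

55-59 months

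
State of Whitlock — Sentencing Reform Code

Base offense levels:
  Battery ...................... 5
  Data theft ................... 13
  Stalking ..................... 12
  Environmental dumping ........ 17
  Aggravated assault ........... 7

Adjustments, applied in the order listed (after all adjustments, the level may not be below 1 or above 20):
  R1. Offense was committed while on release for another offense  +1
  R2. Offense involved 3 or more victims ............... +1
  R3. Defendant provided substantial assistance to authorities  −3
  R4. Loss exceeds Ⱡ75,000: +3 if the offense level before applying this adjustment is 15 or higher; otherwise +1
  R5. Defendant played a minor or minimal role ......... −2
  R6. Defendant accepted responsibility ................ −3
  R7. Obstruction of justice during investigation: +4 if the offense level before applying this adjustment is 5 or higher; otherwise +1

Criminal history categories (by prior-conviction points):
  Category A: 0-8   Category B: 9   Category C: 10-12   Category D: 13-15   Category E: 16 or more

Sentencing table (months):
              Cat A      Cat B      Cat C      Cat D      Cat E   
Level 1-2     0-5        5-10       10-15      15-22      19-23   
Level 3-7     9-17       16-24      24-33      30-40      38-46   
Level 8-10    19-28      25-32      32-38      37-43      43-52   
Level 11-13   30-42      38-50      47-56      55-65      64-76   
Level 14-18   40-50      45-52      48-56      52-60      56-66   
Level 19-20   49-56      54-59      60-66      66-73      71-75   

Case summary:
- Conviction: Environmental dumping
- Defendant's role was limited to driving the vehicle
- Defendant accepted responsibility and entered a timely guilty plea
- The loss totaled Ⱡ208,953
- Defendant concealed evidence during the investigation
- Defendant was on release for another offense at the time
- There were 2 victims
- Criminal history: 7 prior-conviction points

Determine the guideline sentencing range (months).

Base offense level for environmental dumping: 17.
R1 applies: 17 + 1 = 18.
R4 applies (level before this adjustment is 18 ≥ 15, so +3): 18 + 3 = 21.
R5 applies: 21 − 2 = 19.
R6 applies: 19 − 3 = 16.
R7 applies (level before this adjustment is 16 ≥ 5, so +4): 16 + 4 = 20.
Final offense level: 20.
Criminal history: 7 prior points → Category A (0-8).
Level 20 falls in the 19-20 band.
Grid: Level 19-20 × Category A = 49-56 months.

49-56 months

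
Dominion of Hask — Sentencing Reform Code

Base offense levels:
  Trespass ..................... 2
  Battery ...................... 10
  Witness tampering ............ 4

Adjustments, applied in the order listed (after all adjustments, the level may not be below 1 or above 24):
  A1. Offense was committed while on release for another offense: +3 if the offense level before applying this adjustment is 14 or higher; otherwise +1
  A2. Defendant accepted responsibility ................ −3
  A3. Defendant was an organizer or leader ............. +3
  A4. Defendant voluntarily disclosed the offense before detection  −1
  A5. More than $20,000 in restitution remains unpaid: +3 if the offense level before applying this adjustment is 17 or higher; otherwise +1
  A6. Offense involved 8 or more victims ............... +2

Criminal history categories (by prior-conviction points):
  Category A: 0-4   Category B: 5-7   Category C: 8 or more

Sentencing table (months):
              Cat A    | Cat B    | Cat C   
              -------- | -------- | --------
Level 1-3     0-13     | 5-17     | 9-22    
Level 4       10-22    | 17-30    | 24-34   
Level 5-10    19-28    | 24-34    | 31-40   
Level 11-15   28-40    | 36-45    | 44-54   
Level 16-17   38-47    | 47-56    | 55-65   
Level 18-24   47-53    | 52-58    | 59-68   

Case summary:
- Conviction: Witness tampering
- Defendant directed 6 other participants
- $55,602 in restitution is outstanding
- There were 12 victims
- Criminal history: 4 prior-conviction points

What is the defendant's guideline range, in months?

Base offense level for witness tampering: 4.
A2 does not apply.
A3 applies: 4 + 3 = 7.
A4 does not apply.
A5 applies (level before this adjustment is 7 < 17, so +1): 7 + 1 = 8.
A6 applies: 8 + 2 = 10.
Final offense level: 10.
Criminal history: 4 prior points → Category A (0-4).
Level 10 falls in the 5-10 band.
Grid: Level 5-10 × Category A = 19-28 months.

19-28 months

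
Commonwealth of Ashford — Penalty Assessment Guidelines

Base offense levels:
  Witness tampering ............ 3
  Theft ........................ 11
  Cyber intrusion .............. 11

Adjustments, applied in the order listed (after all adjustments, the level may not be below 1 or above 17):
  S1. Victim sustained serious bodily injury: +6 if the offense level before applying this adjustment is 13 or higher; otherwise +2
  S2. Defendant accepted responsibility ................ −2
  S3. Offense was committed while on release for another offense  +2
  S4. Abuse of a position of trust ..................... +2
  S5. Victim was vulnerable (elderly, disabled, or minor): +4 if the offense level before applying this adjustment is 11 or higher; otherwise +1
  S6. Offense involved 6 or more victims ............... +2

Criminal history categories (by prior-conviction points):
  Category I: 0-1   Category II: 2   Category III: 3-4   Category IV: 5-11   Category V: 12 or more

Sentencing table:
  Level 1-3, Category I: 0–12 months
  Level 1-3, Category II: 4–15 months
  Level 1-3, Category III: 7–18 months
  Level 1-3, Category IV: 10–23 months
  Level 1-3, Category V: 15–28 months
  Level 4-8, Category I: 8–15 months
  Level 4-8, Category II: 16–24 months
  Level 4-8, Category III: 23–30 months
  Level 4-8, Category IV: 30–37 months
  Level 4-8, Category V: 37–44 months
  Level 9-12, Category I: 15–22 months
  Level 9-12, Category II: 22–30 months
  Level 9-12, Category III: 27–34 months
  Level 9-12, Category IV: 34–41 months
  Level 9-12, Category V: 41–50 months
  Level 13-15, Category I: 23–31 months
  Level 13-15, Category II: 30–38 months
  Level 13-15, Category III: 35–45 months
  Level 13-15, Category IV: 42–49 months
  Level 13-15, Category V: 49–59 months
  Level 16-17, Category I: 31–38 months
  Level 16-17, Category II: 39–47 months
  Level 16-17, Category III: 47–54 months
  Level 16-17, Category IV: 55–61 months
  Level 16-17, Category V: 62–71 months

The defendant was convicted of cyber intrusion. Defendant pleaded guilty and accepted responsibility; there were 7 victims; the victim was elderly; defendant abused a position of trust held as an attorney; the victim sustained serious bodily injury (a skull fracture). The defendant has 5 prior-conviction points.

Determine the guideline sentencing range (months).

Base offense level for cyber intrusion: 11.
S1 applies (level before this adjustment is 11 < 13, so +2): 11 + 2 = 13.
S2 applies: 13 − 2 = 11.
S4 applies: 11 + 2 = 13.
S5 applies (level before this adjustment is 13 ≥ 11, so +4): 13 + 4 = 17.
S6 applies: 17 + 2 = 19.
Level 19 exceeds the maximum of 17; capped at 17.
Final offense level: 17.
Criminal history: 5 prior points → Category IV (5-11).
Level 17 falls in the 16-17 band.
Grid: Level 16-17 × Category IV = 55-61 months.

55-61 months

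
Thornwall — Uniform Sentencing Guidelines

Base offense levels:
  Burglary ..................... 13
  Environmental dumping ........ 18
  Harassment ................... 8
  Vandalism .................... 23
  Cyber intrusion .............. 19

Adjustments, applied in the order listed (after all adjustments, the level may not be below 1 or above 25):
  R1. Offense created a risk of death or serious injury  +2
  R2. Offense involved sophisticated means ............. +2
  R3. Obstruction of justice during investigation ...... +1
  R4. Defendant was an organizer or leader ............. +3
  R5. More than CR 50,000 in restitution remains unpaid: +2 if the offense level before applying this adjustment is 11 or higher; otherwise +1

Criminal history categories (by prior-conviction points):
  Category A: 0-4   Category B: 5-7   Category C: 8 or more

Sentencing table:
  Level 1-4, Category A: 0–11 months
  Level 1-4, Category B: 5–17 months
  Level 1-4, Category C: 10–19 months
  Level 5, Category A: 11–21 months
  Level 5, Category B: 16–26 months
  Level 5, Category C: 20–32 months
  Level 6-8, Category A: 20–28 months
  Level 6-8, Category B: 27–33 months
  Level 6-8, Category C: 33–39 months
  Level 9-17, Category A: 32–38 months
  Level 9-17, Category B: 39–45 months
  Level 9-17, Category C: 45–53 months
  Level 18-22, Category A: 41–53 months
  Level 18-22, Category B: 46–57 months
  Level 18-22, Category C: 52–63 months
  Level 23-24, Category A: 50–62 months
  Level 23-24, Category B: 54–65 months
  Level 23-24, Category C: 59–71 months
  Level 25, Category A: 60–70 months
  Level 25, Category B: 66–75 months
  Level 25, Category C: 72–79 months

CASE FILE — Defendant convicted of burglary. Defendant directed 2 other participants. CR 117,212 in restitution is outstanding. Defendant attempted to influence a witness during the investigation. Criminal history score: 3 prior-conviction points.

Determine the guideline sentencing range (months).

Base offense level for burglary: 13.
R2 does not apply.
R3 applies: 13 + 1 = 14.
R4 applies: 14 + 3 = 17.
R5 applies (level before this adjustment is 17 ≥ 11, so +2): 17 + 2 = 19.
Final offense level: 19.
Criminal history: 3 prior points → Category A (0-4).
Level 19 falls in the 18-22 band.
Grid: Level 18-22 × Category A = 41-53 months.

41-53 months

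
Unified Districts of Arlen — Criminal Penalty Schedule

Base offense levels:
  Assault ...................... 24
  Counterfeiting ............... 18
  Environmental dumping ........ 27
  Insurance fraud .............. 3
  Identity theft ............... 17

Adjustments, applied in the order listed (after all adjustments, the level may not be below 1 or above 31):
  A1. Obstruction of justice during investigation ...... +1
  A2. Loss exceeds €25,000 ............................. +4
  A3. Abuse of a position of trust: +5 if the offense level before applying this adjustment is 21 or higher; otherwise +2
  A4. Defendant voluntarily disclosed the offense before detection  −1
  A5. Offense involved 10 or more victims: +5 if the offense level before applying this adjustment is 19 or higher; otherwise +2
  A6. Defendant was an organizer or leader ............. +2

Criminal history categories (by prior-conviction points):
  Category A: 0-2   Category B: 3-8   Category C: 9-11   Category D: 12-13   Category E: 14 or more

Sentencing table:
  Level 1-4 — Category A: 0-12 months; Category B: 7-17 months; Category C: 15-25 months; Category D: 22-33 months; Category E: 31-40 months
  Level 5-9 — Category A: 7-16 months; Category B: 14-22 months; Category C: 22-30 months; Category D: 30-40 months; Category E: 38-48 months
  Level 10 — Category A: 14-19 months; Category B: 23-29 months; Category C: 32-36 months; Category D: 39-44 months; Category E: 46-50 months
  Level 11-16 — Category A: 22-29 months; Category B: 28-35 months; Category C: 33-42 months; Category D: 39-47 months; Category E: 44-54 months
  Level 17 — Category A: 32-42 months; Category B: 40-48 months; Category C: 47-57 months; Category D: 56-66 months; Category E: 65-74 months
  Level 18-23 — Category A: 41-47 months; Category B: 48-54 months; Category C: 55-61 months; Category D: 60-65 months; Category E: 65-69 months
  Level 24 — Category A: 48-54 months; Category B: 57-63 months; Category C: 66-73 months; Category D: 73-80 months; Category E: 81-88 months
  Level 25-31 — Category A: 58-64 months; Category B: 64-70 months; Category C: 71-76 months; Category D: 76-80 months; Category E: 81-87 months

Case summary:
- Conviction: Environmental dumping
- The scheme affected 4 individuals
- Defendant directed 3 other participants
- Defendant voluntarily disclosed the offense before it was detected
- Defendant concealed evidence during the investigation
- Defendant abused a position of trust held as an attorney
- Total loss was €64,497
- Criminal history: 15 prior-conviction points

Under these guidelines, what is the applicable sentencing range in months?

Base offense level for environmental dumping: 27.
A1 applies: 27 + 1 = 28.
A2 applies: 28 + 4 = 32.
A3 applies (level before this adjustment is 32 ≥ 21, so +5): 32 + 5 = 37.
A4 applies: 37 − 1 = 36.
A5 does not apply.
A6 applies: 36 + 2 = 38.
Level 38 exceeds the maximum of 31; capped at 31.
Final offense level: 31.
Criminal history: 15 prior points → Category E (14+).
Level 31 falls in the 25-31 band.
Grid: Level 25-31 × Category E = 81-87 months.

81-87 months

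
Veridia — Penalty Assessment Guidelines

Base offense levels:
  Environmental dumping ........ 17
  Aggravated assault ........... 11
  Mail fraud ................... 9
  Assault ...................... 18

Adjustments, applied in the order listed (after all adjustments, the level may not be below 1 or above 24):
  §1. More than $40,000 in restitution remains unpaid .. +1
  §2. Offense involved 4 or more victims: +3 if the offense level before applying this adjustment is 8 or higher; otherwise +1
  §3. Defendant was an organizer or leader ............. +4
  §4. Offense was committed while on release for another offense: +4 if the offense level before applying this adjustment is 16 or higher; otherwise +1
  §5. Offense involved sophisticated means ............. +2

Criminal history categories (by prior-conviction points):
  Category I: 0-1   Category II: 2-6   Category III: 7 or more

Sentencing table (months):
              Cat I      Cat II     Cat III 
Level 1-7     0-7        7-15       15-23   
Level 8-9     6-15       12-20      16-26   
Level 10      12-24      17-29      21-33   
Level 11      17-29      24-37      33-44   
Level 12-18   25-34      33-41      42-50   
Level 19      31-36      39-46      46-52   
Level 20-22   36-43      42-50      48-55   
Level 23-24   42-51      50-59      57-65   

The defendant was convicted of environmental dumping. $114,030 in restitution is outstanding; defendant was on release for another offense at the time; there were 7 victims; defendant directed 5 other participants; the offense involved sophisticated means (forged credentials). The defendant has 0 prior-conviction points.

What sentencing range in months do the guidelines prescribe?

42-51 months

Base offense level for environmental dumping: 17.
§1 applies: 17 + 1 = 18.
§2 applies (level before this adjustment is 18 ≥ 8, so +3): 18 + 3 = 21.
§3 applies: 21 + 4 = 25.
§4 applies (level before this adjustment is 25 ≥ 16, so +4): 25 + 4 = 29.
§5 applies: 29 + 2 = 31.
Level 31 exceeds the maximum of 24; capped at 24.
Final offense level: 24.
Criminal history: 0 prior points → Category I (0-1).
Level 24 falls in the 23-24 band.
Grid: Level 23-24 × Category I = 42-51 months.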